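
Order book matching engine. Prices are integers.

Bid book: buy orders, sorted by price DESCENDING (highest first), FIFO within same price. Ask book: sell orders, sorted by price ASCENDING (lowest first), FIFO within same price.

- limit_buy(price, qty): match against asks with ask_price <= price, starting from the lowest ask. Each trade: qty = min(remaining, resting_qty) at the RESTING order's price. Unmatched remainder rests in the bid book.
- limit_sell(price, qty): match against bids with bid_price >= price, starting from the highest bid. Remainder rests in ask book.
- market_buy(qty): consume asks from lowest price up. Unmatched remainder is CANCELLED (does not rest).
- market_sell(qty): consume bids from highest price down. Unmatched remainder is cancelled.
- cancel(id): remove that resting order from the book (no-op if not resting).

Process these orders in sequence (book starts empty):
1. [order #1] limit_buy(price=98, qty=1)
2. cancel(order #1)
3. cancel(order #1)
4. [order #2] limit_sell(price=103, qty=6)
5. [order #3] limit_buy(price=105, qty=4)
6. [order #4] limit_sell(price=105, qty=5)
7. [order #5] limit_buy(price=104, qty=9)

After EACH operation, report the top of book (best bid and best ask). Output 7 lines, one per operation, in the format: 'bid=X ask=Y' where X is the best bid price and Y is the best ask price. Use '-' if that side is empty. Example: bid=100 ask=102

Answer: bid=98 ask=-
bid=- ask=-
bid=- ask=-
bid=- ask=103
bid=- ask=103
bid=- ask=103
bid=104 ask=105

Derivation:
After op 1 [order #1] limit_buy(price=98, qty=1): fills=none; bids=[#1:1@98] asks=[-]
After op 2 cancel(order #1): fills=none; bids=[-] asks=[-]
After op 3 cancel(order #1): fills=none; bids=[-] asks=[-]
After op 4 [order #2] limit_sell(price=103, qty=6): fills=none; bids=[-] asks=[#2:6@103]
After op 5 [order #3] limit_buy(price=105, qty=4): fills=#3x#2:4@103; bids=[-] asks=[#2:2@103]
After op 6 [order #4] limit_sell(price=105, qty=5): fills=none; bids=[-] asks=[#2:2@103 #4:5@105]
After op 7 [order #5] limit_buy(price=104, qty=9): fills=#5x#2:2@103; bids=[#5:7@104] asks=[#4:5@105]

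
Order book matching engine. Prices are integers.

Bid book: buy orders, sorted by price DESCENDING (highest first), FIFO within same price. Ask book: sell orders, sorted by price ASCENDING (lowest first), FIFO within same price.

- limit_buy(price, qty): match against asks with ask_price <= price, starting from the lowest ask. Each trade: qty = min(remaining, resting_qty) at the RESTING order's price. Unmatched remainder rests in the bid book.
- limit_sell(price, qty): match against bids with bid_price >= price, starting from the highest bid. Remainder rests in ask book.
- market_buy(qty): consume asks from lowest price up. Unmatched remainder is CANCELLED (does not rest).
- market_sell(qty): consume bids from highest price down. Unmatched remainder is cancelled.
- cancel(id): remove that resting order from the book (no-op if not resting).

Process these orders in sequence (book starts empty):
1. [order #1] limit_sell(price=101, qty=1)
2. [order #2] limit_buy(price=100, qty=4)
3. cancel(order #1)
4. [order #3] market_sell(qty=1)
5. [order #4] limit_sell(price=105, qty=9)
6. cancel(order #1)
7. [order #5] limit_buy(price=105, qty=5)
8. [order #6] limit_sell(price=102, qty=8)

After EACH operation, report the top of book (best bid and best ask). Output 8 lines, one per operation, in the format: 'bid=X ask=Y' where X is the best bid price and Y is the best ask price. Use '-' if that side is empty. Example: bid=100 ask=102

Answer: bid=- ask=101
bid=100 ask=101
bid=100 ask=-
bid=100 ask=-
bid=100 ask=105
bid=100 ask=105
bid=100 ask=105
bid=100 ask=102

Derivation:
After op 1 [order #1] limit_sell(price=101, qty=1): fills=none; bids=[-] asks=[#1:1@101]
After op 2 [order #2] limit_buy(price=100, qty=4): fills=none; bids=[#2:4@100] asks=[#1:1@101]
After op 3 cancel(order #1): fills=none; bids=[#2:4@100] asks=[-]
After op 4 [order #3] market_sell(qty=1): fills=#2x#3:1@100; bids=[#2:3@100] asks=[-]
After op 5 [order #4] limit_sell(price=105, qty=9): fills=none; bids=[#2:3@100] asks=[#4:9@105]
After op 6 cancel(order #1): fills=none; bids=[#2:3@100] asks=[#4:9@105]
After op 7 [order #5] limit_buy(price=105, qty=5): fills=#5x#4:5@105; bids=[#2:3@100] asks=[#4:4@105]
After op 8 [order #6] limit_sell(price=102, qty=8): fills=none; bids=[#2:3@100] asks=[#6:8@102 #4:4@105]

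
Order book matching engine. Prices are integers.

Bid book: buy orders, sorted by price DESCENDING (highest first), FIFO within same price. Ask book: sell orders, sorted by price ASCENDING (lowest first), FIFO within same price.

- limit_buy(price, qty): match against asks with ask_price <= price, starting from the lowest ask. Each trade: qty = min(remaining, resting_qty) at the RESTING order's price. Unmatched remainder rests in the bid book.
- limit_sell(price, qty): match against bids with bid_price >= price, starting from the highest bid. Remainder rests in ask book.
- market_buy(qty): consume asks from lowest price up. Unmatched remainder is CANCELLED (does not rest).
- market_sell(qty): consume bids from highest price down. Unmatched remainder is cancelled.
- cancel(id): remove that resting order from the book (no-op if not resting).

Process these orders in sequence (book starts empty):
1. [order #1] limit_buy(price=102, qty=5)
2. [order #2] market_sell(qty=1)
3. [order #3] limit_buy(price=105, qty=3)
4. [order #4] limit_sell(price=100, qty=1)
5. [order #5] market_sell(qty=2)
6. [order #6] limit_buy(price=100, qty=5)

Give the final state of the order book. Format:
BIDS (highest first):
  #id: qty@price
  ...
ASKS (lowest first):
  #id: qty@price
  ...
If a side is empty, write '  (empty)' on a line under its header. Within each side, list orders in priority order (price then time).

After op 1 [order #1] limit_buy(price=102, qty=5): fills=none; bids=[#1:5@102] asks=[-]
After op 2 [order #2] market_sell(qty=1): fills=#1x#2:1@102; bids=[#1:4@102] asks=[-]
After op 3 [order #3] limit_buy(price=105, qty=3): fills=none; bids=[#3:3@105 #1:4@102] asks=[-]
After op 4 [order #4] limit_sell(price=100, qty=1): fills=#3x#4:1@105; bids=[#3:2@105 #1:4@102] asks=[-]
After op 5 [order #5] market_sell(qty=2): fills=#3x#5:2@105; bids=[#1:4@102] asks=[-]
After op 6 [order #6] limit_buy(price=100, qty=5): fills=none; bids=[#1:4@102 #6:5@100] asks=[-]

Answer: BIDS (highest first):
  #1: 4@102
  #6: 5@100
ASKS (lowest first):
  (empty)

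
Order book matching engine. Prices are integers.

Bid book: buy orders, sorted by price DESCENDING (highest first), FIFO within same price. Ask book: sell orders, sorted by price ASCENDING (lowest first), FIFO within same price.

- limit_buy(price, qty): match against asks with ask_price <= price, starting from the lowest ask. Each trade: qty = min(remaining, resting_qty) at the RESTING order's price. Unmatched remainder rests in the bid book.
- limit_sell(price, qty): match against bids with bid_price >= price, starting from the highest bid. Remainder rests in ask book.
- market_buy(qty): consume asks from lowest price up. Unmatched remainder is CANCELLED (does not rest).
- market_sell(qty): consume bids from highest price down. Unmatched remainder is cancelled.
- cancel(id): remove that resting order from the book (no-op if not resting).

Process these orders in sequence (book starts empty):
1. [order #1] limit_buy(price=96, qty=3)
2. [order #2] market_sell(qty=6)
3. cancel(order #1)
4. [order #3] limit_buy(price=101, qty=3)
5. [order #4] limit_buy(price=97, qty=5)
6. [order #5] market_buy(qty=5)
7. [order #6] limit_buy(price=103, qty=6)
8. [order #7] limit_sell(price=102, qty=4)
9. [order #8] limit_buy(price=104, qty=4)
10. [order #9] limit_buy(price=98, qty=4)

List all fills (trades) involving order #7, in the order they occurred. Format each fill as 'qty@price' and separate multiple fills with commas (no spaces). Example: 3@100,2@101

Answer: 4@103

Derivation:
After op 1 [order #1] limit_buy(price=96, qty=3): fills=none; bids=[#1:3@96] asks=[-]
After op 2 [order #2] market_sell(qty=6): fills=#1x#2:3@96; bids=[-] asks=[-]
After op 3 cancel(order #1): fills=none; bids=[-] asks=[-]
After op 4 [order #3] limit_buy(price=101, qty=3): fills=none; bids=[#3:3@101] asks=[-]
After op 5 [order #4] limit_buy(price=97, qty=5): fills=none; bids=[#3:3@101 #4:5@97] asks=[-]
After op 6 [order #5] market_buy(qty=5): fills=none; bids=[#3:3@101 #4:5@97] asks=[-]
After op 7 [order #6] limit_buy(price=103, qty=6): fills=none; bids=[#6:6@103 #3:3@101 #4:5@97] asks=[-]
After op 8 [order #7] limit_sell(price=102, qty=4): fills=#6x#7:4@103; bids=[#6:2@103 #3:3@101 #4:5@97] asks=[-]
After op 9 [order #8] limit_buy(price=104, qty=4): fills=none; bids=[#8:4@104 #6:2@103 #3:3@101 #4:5@97] asks=[-]
After op 10 [order #9] limit_buy(price=98, qty=4): fills=none; bids=[#8:4@104 #6:2@103 #3:3@101 #9:4@98 #4:5@97] asks=[-]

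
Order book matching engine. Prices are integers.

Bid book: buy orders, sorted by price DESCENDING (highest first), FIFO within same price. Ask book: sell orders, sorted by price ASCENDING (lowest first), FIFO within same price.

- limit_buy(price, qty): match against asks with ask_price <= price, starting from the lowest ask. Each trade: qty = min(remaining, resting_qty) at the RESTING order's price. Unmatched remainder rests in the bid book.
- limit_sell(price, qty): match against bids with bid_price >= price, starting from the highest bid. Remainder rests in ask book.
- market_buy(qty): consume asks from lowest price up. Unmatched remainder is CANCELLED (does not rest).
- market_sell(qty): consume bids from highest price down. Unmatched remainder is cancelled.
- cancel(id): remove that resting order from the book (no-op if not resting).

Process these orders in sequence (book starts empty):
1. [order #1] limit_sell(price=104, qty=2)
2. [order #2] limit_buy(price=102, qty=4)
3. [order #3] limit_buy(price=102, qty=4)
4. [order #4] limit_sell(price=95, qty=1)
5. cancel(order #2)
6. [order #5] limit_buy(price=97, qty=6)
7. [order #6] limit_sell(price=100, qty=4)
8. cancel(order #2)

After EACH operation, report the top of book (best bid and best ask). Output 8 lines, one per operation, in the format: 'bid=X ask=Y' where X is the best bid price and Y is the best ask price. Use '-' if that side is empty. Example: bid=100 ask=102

After op 1 [order #1] limit_sell(price=104, qty=2): fills=none; bids=[-] asks=[#1:2@104]
After op 2 [order #2] limit_buy(price=102, qty=4): fills=none; bids=[#2:4@102] asks=[#1:2@104]
After op 3 [order #3] limit_buy(price=102, qty=4): fills=none; bids=[#2:4@102 #3:4@102] asks=[#1:2@104]
After op 4 [order #4] limit_sell(price=95, qty=1): fills=#2x#4:1@102; bids=[#2:3@102 #3:4@102] asks=[#1:2@104]
After op 5 cancel(order #2): fills=none; bids=[#3:4@102] asks=[#1:2@104]
After op 6 [order #5] limit_buy(price=97, qty=6): fills=none; bids=[#3:4@102 #5:6@97] asks=[#1:2@104]
After op 7 [order #6] limit_sell(price=100, qty=4): fills=#3x#6:4@102; bids=[#5:6@97] asks=[#1:2@104]
After op 8 cancel(order #2): fills=none; bids=[#5:6@97] asks=[#1:2@104]

Answer: bid=- ask=104
bid=102 ask=104
bid=102 ask=104
bid=102 ask=104
bid=102 ask=104
bid=102 ask=104
bid=97 ask=104
bid=97 ask=104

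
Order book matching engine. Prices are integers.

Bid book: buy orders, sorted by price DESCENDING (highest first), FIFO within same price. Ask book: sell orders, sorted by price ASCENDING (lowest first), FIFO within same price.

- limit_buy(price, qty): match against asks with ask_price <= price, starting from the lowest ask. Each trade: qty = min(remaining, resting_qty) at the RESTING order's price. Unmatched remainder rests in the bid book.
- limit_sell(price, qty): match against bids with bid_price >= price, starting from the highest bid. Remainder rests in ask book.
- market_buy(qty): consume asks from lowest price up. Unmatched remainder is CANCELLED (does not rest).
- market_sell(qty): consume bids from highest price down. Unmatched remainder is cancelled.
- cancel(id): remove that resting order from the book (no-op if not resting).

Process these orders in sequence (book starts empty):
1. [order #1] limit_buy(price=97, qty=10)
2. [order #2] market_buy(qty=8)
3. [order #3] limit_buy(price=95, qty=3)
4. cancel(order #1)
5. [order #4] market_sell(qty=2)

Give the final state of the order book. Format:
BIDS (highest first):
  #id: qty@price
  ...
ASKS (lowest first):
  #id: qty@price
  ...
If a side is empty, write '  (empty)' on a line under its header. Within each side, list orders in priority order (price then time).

After op 1 [order #1] limit_buy(price=97, qty=10): fills=none; bids=[#1:10@97] asks=[-]
After op 2 [order #2] market_buy(qty=8): fills=none; bids=[#1:10@97] asks=[-]
After op 3 [order #3] limit_buy(price=95, qty=3): fills=none; bids=[#1:10@97 #3:3@95] asks=[-]
After op 4 cancel(order #1): fills=none; bids=[#3:3@95] asks=[-]
After op 5 [order #4] market_sell(qty=2): fills=#3x#4:2@95; bids=[#3:1@95] asks=[-]

Answer: BIDS (highest first):
  #3: 1@95
ASKS (lowest first):
  (empty)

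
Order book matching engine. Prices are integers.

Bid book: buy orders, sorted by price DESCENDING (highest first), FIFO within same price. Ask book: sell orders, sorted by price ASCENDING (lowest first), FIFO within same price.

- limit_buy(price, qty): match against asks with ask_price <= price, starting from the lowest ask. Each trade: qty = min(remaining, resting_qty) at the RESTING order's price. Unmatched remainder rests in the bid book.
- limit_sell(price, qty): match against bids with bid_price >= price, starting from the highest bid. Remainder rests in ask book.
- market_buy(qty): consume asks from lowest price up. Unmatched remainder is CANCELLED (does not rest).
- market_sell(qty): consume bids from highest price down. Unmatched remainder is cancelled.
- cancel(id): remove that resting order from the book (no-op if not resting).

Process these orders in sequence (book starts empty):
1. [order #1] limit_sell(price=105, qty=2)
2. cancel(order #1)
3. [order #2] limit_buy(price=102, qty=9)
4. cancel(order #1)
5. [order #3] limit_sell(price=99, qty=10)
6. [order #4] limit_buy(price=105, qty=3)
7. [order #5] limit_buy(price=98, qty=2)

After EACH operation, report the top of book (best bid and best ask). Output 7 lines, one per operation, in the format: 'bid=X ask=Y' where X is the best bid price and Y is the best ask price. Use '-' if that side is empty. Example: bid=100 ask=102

Answer: bid=- ask=105
bid=- ask=-
bid=102 ask=-
bid=102 ask=-
bid=- ask=99
bid=105 ask=-
bid=105 ask=-

Derivation:
After op 1 [order #1] limit_sell(price=105, qty=2): fills=none; bids=[-] asks=[#1:2@105]
After op 2 cancel(order #1): fills=none; bids=[-] asks=[-]
After op 3 [order #2] limit_buy(price=102, qty=9): fills=none; bids=[#2:9@102] asks=[-]
After op 4 cancel(order #1): fills=none; bids=[#2:9@102] asks=[-]
After op 5 [order #3] limit_sell(price=99, qty=10): fills=#2x#3:9@102; bids=[-] asks=[#3:1@99]
After op 6 [order #4] limit_buy(price=105, qty=3): fills=#4x#3:1@99; bids=[#4:2@105] asks=[-]
After op 7 [order #5] limit_buy(price=98, qty=2): fills=none; bids=[#4:2@105 #5:2@98] asks=[-]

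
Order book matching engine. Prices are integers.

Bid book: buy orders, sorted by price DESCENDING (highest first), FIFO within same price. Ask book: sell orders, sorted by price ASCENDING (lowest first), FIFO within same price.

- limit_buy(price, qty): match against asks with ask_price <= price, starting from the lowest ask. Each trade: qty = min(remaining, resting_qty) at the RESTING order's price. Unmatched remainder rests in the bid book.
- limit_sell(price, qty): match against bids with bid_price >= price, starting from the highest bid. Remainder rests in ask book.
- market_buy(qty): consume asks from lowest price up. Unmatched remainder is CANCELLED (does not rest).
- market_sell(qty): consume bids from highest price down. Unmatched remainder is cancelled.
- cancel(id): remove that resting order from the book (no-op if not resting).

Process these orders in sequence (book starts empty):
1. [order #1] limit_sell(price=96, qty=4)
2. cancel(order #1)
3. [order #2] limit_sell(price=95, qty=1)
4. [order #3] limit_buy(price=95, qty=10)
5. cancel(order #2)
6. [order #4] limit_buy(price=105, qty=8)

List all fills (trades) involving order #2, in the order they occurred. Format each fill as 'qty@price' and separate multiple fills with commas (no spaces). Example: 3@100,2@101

Answer: 1@95

Derivation:
After op 1 [order #1] limit_sell(price=96, qty=4): fills=none; bids=[-] asks=[#1:4@96]
After op 2 cancel(order #1): fills=none; bids=[-] asks=[-]
After op 3 [order #2] limit_sell(price=95, qty=1): fills=none; bids=[-] asks=[#2:1@95]
After op 4 [order #3] limit_buy(price=95, qty=10): fills=#3x#2:1@95; bids=[#3:9@95] asks=[-]
After op 5 cancel(order #2): fills=none; bids=[#3:9@95] asks=[-]
After op 6 [order #4] limit_buy(price=105, qty=8): fills=none; bids=[#4:8@105 #3:9@95] asks=[-]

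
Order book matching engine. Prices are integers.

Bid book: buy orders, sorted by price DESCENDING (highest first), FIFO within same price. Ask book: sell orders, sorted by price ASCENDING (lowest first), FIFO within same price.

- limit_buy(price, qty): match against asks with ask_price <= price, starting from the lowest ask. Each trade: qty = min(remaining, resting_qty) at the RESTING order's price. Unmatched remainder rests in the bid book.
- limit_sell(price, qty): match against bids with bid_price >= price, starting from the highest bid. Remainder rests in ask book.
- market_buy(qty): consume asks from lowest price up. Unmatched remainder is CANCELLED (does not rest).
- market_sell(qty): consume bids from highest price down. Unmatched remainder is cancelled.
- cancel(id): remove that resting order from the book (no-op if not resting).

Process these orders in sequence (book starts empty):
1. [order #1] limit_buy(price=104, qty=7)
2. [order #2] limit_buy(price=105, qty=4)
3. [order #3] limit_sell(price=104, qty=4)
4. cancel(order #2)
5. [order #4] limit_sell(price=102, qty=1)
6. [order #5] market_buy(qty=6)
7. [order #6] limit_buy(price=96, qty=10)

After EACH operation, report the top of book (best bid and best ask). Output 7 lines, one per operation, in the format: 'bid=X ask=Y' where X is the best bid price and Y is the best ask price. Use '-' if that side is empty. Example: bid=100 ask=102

After op 1 [order #1] limit_buy(price=104, qty=7): fills=none; bids=[#1:7@104] asks=[-]
After op 2 [order #2] limit_buy(price=105, qty=4): fills=none; bids=[#2:4@105 #1:7@104] asks=[-]
After op 3 [order #3] limit_sell(price=104, qty=4): fills=#2x#3:4@105; bids=[#1:7@104] asks=[-]
After op 4 cancel(order #2): fills=none; bids=[#1:7@104] asks=[-]
After op 5 [order #4] limit_sell(price=102, qty=1): fills=#1x#4:1@104; bids=[#1:6@104] asks=[-]
After op 6 [order #5] market_buy(qty=6): fills=none; bids=[#1:6@104] asks=[-]
After op 7 [order #6] limit_buy(price=96, qty=10): fills=none; bids=[#1:6@104 #6:10@96] asks=[-]

Answer: bid=104 ask=-
bid=105 ask=-
bid=104 ask=-
bid=104 ask=-
bid=104 ask=-
bid=104 ask=-
bid=104 ask=-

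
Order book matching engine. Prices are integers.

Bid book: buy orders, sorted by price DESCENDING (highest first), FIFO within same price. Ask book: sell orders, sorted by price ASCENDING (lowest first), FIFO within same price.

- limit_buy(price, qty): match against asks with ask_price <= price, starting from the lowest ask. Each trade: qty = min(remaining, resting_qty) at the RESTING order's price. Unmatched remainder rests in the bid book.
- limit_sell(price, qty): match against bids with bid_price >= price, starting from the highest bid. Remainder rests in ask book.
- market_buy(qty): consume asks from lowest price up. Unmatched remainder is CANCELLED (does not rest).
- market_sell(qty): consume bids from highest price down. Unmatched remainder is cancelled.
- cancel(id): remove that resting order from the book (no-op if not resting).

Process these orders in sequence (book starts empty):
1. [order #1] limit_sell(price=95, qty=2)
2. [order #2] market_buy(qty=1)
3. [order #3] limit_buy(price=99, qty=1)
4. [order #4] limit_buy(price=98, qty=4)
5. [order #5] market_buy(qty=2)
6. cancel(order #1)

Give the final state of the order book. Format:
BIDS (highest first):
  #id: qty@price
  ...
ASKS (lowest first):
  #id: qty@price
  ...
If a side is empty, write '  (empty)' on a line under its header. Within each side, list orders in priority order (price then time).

After op 1 [order #1] limit_sell(price=95, qty=2): fills=none; bids=[-] asks=[#1:2@95]
After op 2 [order #2] market_buy(qty=1): fills=#2x#1:1@95; bids=[-] asks=[#1:1@95]
After op 3 [order #3] limit_buy(price=99, qty=1): fills=#3x#1:1@95; bids=[-] asks=[-]
After op 4 [order #4] limit_buy(price=98, qty=4): fills=none; bids=[#4:4@98] asks=[-]
After op 5 [order #5] market_buy(qty=2): fills=none; bids=[#4:4@98] asks=[-]
After op 6 cancel(order #1): fills=none; bids=[#4:4@98] asks=[-]

Answer: BIDS (highest first):
  #4: 4@98
ASKS (lowest first):
  (empty)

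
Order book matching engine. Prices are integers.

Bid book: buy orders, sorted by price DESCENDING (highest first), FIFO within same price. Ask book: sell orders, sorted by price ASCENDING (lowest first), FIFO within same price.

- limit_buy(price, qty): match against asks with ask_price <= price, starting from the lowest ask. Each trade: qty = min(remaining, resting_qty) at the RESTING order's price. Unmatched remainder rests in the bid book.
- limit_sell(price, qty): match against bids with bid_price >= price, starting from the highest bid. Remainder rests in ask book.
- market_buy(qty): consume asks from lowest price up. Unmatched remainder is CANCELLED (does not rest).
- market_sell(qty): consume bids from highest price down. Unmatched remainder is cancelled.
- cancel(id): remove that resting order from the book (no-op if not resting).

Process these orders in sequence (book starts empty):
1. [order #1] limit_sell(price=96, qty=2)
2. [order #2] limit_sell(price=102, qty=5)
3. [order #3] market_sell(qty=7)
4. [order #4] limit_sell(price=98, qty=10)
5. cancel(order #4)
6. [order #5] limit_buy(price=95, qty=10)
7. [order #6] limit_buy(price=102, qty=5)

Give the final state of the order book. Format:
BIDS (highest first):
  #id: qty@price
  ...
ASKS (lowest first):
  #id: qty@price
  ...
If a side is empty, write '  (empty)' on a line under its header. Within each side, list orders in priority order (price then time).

After op 1 [order #1] limit_sell(price=96, qty=2): fills=none; bids=[-] asks=[#1:2@96]
After op 2 [order #2] limit_sell(price=102, qty=5): fills=none; bids=[-] asks=[#1:2@96 #2:5@102]
After op 3 [order #3] market_sell(qty=7): fills=none; bids=[-] asks=[#1:2@96 #2:5@102]
After op 4 [order #4] limit_sell(price=98, qty=10): fills=none; bids=[-] asks=[#1:2@96 #4:10@98 #2:5@102]
After op 5 cancel(order #4): fills=none; bids=[-] asks=[#1:2@96 #2:5@102]
After op 6 [order #5] limit_buy(price=95, qty=10): fills=none; bids=[#5:10@95] asks=[#1:2@96 #2:5@102]
After op 7 [order #6] limit_buy(price=102, qty=5): fills=#6x#1:2@96 #6x#2:3@102; bids=[#5:10@95] asks=[#2:2@102]

Answer: BIDS (highest first):
  #5: 10@95
ASKS (lowest first):
  #2: 2@102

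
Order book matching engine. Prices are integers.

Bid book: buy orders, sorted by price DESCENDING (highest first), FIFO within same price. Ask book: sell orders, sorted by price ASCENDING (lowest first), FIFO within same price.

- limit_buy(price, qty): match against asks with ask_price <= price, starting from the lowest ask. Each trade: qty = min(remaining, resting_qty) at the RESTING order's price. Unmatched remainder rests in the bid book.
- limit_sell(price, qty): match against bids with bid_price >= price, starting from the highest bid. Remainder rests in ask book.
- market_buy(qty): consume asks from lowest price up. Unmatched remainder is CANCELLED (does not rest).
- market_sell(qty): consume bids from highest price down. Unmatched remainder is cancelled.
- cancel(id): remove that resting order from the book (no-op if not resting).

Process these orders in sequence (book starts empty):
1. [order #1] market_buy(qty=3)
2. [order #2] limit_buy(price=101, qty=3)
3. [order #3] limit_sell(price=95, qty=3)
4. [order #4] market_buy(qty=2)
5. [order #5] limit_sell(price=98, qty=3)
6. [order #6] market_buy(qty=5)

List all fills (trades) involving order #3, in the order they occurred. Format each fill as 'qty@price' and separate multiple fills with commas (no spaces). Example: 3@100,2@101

After op 1 [order #1] market_buy(qty=3): fills=none; bids=[-] asks=[-]
After op 2 [order #2] limit_buy(price=101, qty=3): fills=none; bids=[#2:3@101] asks=[-]
After op 3 [order #3] limit_sell(price=95, qty=3): fills=#2x#3:3@101; bids=[-] asks=[-]
After op 4 [order #4] market_buy(qty=2): fills=none; bids=[-] asks=[-]
After op 5 [order #5] limit_sell(price=98, qty=3): fills=none; bids=[-] asks=[#5:3@98]
After op 6 [order #6] market_buy(qty=5): fills=#6x#5:3@98; bids=[-] asks=[-]

Answer: 3@101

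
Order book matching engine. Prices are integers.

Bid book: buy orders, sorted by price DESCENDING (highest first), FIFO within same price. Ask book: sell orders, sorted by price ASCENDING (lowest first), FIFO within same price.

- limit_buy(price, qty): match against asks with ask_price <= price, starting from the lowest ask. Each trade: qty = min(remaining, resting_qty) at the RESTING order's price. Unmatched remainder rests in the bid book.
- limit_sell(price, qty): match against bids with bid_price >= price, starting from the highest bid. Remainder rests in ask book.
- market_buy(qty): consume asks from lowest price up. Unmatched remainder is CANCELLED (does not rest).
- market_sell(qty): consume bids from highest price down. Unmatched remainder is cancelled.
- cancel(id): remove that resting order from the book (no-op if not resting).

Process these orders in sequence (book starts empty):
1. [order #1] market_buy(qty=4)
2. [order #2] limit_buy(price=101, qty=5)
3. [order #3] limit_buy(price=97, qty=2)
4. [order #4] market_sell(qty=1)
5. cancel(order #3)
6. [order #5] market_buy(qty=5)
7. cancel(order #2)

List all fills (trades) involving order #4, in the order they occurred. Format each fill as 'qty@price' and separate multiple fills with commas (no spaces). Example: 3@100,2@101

Answer: 1@101

Derivation:
After op 1 [order #1] market_buy(qty=4): fills=none; bids=[-] asks=[-]
After op 2 [order #2] limit_buy(price=101, qty=5): fills=none; bids=[#2:5@101] asks=[-]
After op 3 [order #3] limit_buy(price=97, qty=2): fills=none; bids=[#2:5@101 #3:2@97] asks=[-]
After op 4 [order #4] market_sell(qty=1): fills=#2x#4:1@101; bids=[#2:4@101 #3:2@97] asks=[-]
After op 5 cancel(order #3): fills=none; bids=[#2:4@101] asks=[-]
After op 6 [order #5] market_buy(qty=5): fills=none; bids=[#2:4@101] asks=[-]
After op 7 cancel(order #2): fills=none; bids=[-] asks=[-]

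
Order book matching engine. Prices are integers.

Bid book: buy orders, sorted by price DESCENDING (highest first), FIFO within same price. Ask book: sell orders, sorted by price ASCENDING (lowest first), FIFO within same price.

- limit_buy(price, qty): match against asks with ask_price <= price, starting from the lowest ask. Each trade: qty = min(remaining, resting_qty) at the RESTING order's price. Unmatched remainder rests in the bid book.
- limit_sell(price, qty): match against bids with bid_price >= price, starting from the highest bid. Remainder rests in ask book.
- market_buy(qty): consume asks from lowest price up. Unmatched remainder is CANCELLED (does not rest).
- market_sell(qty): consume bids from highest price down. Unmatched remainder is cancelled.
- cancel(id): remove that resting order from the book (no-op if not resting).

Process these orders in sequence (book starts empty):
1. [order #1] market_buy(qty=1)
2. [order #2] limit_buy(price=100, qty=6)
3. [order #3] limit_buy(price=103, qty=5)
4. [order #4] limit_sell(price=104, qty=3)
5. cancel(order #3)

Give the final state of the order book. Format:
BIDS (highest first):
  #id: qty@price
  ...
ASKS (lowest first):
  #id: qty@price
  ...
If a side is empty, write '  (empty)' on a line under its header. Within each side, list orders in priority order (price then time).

Answer: BIDS (highest first):
  #2: 6@100
ASKS (lowest first):
  #4: 3@104

Derivation:
After op 1 [order #1] market_buy(qty=1): fills=none; bids=[-] asks=[-]
After op 2 [order #2] limit_buy(price=100, qty=6): fills=none; bids=[#2:6@100] asks=[-]
After op 3 [order #3] limit_buy(price=103, qty=5): fills=none; bids=[#3:5@103 #2:6@100] asks=[-]
After op 4 [order #4] limit_sell(price=104, qty=3): fills=none; bids=[#3:5@103 #2:6@100] asks=[#4:3@104]
After op 5 cancel(order #3): fills=none; bids=[#2:6@100] asks=[#4:3@104]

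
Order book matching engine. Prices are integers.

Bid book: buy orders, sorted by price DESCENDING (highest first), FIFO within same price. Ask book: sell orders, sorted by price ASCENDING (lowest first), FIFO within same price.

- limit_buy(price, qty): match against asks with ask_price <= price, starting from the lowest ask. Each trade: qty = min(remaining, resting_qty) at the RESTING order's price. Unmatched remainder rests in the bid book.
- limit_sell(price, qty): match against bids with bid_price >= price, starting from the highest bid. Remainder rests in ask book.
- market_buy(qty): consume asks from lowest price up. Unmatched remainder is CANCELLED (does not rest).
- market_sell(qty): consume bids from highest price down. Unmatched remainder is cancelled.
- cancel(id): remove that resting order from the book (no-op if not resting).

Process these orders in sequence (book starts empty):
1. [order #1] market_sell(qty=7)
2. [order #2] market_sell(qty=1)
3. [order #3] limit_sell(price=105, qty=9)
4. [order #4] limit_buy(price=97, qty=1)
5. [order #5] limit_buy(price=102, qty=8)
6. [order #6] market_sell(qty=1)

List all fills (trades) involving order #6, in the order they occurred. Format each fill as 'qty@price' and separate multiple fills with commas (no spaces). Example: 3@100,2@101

After op 1 [order #1] market_sell(qty=7): fills=none; bids=[-] asks=[-]
After op 2 [order #2] market_sell(qty=1): fills=none; bids=[-] asks=[-]
After op 3 [order #3] limit_sell(price=105, qty=9): fills=none; bids=[-] asks=[#3:9@105]
After op 4 [order #4] limit_buy(price=97, qty=1): fills=none; bids=[#4:1@97] asks=[#3:9@105]
After op 5 [order #5] limit_buy(price=102, qty=8): fills=none; bids=[#5:8@102 #4:1@97] asks=[#3:9@105]
After op 6 [order #6] market_sell(qty=1): fills=#5x#6:1@102; bids=[#5:7@102 #4:1@97] asks=[#3:9@105]

Answer: 1@102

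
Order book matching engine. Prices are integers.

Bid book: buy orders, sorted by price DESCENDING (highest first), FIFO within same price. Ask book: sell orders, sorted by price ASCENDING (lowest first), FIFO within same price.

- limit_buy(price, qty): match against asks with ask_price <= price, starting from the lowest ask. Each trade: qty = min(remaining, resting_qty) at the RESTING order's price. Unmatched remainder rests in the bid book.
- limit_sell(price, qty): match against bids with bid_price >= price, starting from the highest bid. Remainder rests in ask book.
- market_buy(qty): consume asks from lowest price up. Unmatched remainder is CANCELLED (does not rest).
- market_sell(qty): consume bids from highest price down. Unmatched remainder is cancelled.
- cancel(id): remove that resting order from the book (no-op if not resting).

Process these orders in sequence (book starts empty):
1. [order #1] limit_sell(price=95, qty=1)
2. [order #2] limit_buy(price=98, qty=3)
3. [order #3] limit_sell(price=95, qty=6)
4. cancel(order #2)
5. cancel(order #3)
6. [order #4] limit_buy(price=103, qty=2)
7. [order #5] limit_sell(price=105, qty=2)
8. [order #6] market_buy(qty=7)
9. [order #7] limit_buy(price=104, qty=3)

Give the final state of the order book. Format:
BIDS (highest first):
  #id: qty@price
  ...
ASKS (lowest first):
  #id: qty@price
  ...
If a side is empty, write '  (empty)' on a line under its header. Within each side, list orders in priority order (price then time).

After op 1 [order #1] limit_sell(price=95, qty=1): fills=none; bids=[-] asks=[#1:1@95]
After op 2 [order #2] limit_buy(price=98, qty=3): fills=#2x#1:1@95; bids=[#2:2@98] asks=[-]
After op 3 [order #3] limit_sell(price=95, qty=6): fills=#2x#3:2@98; bids=[-] asks=[#3:4@95]
After op 4 cancel(order #2): fills=none; bids=[-] asks=[#3:4@95]
After op 5 cancel(order #3): fills=none; bids=[-] asks=[-]
After op 6 [order #4] limit_buy(price=103, qty=2): fills=none; bids=[#4:2@103] asks=[-]
After op 7 [order #5] limit_sell(price=105, qty=2): fills=none; bids=[#4:2@103] asks=[#5:2@105]
After op 8 [order #6] market_buy(qty=7): fills=#6x#5:2@105; bids=[#4:2@103] asks=[-]
After op 9 [order #7] limit_buy(price=104, qty=3): fills=none; bids=[#7:3@104 #4:2@103] asks=[-]

Answer: BIDS (highest first):
  #7: 3@104
  #4: 2@103
ASKS (lowest first):
  (empty)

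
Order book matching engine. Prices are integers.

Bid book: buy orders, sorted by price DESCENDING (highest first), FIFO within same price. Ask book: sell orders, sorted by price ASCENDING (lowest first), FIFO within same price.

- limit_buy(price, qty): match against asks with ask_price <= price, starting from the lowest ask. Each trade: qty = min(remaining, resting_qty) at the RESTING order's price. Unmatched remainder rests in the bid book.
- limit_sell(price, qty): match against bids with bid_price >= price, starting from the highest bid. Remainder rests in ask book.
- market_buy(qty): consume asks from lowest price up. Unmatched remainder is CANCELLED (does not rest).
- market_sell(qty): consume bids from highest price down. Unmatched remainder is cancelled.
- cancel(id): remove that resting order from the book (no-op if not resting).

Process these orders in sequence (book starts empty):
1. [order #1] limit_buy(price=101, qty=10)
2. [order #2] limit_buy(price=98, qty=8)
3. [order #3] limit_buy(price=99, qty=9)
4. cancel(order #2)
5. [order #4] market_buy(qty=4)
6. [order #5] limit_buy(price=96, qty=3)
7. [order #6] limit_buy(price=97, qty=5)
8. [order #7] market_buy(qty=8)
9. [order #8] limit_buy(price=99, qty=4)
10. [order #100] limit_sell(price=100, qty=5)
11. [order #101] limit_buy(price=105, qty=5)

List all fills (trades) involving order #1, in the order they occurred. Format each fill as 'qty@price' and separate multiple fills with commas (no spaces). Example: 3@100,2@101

After op 1 [order #1] limit_buy(price=101, qty=10): fills=none; bids=[#1:10@101] asks=[-]
After op 2 [order #2] limit_buy(price=98, qty=8): fills=none; bids=[#1:10@101 #2:8@98] asks=[-]
After op 3 [order #3] limit_buy(price=99, qty=9): fills=none; bids=[#1:10@101 #3:9@99 #2:8@98] asks=[-]
After op 4 cancel(order #2): fills=none; bids=[#1:10@101 #3:9@99] asks=[-]
After op 5 [order #4] market_buy(qty=4): fills=none; bids=[#1:10@101 #3:9@99] asks=[-]
After op 6 [order #5] limit_buy(price=96, qty=3): fills=none; bids=[#1:10@101 #3:9@99 #5:3@96] asks=[-]
After op 7 [order #6] limit_buy(price=97, qty=5): fills=none; bids=[#1:10@101 #3:9@99 #6:5@97 #5:3@96] asks=[-]
After op 8 [order #7] market_buy(qty=8): fills=none; bids=[#1:10@101 #3:9@99 #6:5@97 #5:3@96] asks=[-]
After op 9 [order #8] limit_buy(price=99, qty=4): fills=none; bids=[#1:10@101 #3:9@99 #8:4@99 #6:5@97 #5:3@96] asks=[-]
After op 10 [order #100] limit_sell(price=100, qty=5): fills=#1x#100:5@101; bids=[#1:5@101 #3:9@99 #8:4@99 #6:5@97 #5:3@96] asks=[-]
After op 11 [order #101] limit_buy(price=105, qty=5): fills=none; bids=[#101:5@105 #1:5@101 #3:9@99 #8:4@99 #6:5@97 #5:3@96] asks=[-]

Answer: 5@101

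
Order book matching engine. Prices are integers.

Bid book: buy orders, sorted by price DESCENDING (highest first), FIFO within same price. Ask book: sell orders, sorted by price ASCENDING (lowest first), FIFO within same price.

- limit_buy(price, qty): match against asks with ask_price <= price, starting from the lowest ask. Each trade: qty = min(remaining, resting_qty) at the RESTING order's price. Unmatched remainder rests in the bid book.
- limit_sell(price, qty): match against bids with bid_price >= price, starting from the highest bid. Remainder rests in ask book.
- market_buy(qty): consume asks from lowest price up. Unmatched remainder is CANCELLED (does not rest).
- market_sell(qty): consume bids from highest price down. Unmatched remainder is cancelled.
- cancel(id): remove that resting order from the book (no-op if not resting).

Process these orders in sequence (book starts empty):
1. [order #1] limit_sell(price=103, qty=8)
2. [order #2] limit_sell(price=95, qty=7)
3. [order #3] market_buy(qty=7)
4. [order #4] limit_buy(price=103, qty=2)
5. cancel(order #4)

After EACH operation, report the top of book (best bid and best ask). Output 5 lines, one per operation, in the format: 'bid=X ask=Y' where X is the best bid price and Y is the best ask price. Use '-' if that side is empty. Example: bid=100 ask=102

Answer: bid=- ask=103
bid=- ask=95
bid=- ask=103
bid=- ask=103
bid=- ask=103

Derivation:
After op 1 [order #1] limit_sell(price=103, qty=8): fills=none; bids=[-] asks=[#1:8@103]
After op 2 [order #2] limit_sell(price=95, qty=7): fills=none; bids=[-] asks=[#2:7@95 #1:8@103]
After op 3 [order #3] market_buy(qty=7): fills=#3x#2:7@95; bids=[-] asks=[#1:8@103]
After op 4 [order #4] limit_buy(price=103, qty=2): fills=#4x#1:2@103; bids=[-] asks=[#1:6@103]
After op 5 cancel(order #4): fills=none; bids=[-] asks=[#1:6@103]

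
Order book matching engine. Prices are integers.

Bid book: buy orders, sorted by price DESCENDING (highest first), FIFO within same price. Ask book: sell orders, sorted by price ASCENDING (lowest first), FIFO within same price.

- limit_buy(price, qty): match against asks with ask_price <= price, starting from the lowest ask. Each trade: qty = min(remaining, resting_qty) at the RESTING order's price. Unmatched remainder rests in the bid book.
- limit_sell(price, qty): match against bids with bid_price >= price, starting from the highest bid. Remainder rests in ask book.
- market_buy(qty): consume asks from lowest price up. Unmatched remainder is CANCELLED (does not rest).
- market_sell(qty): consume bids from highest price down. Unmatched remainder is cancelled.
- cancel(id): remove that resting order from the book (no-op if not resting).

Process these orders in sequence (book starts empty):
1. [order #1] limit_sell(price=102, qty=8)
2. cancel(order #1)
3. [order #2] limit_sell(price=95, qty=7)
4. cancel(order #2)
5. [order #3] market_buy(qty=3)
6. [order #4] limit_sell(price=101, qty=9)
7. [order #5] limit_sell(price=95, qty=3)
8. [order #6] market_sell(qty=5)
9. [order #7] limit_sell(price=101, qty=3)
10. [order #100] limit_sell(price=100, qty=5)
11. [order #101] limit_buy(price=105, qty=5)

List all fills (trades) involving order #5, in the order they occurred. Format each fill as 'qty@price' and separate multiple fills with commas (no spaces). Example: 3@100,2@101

Answer: 3@95

Derivation:
After op 1 [order #1] limit_sell(price=102, qty=8): fills=none; bids=[-] asks=[#1:8@102]
After op 2 cancel(order #1): fills=none; bids=[-] asks=[-]
After op 3 [order #2] limit_sell(price=95, qty=7): fills=none; bids=[-] asks=[#2:7@95]
After op 4 cancel(order #2): fills=none; bids=[-] asks=[-]
After op 5 [order #3] market_buy(qty=3): fills=none; bids=[-] asks=[-]
After op 6 [order #4] limit_sell(price=101, qty=9): fills=none; bids=[-] asks=[#4:9@101]
After op 7 [order #5] limit_sell(price=95, qty=3): fills=none; bids=[-] asks=[#5:3@95 #4:9@101]
After op 8 [order #6] market_sell(qty=5): fills=none; bids=[-] asks=[#5:3@95 #4:9@101]
After op 9 [order #7] limit_sell(price=101, qty=3): fills=none; bids=[-] asks=[#5:3@95 #4:9@101 #7:3@101]
After op 10 [order #100] limit_sell(price=100, qty=5): fills=none; bids=[-] asks=[#5:3@95 #100:5@100 #4:9@101 #7:3@101]
After op 11 [order #101] limit_buy(price=105, qty=5): fills=#101x#5:3@95 #101x#100:2@100; bids=[-] asks=[#100:3@100 #4:9@101 #7:3@101]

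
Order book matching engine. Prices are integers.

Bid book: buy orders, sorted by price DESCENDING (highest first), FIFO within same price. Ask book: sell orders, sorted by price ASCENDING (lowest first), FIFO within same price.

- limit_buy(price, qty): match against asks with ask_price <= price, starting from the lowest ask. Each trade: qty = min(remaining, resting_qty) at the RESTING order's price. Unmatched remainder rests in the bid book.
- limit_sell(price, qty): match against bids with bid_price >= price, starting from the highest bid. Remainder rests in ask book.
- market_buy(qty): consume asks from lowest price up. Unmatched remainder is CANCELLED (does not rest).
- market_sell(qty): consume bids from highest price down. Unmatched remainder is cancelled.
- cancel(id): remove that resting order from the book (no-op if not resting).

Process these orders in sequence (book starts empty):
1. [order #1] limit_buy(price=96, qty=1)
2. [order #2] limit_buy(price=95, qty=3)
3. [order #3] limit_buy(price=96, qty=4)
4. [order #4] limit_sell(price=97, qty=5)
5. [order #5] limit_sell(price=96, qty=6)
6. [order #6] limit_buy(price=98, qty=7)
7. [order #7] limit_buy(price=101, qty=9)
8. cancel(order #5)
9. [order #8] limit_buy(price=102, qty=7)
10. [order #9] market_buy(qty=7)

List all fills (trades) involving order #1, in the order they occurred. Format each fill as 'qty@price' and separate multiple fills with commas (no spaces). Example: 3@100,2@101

After op 1 [order #1] limit_buy(price=96, qty=1): fills=none; bids=[#1:1@96] asks=[-]
After op 2 [order #2] limit_buy(price=95, qty=3): fills=none; bids=[#1:1@96 #2:3@95] asks=[-]
After op 3 [order #3] limit_buy(price=96, qty=4): fills=none; bids=[#1:1@96 #3:4@96 #2:3@95] asks=[-]
After op 4 [order #4] limit_sell(price=97, qty=5): fills=none; bids=[#1:1@96 #3:4@96 #2:3@95] asks=[#4:5@97]
After op 5 [order #5] limit_sell(price=96, qty=6): fills=#1x#5:1@96 #3x#5:4@96; bids=[#2:3@95] asks=[#5:1@96 #4:5@97]
After op 6 [order #6] limit_buy(price=98, qty=7): fills=#6x#5:1@96 #6x#4:5@97; bids=[#6:1@98 #2:3@95] asks=[-]
After op 7 [order #7] limit_buy(price=101, qty=9): fills=none; bids=[#7:9@101 #6:1@98 #2:3@95] asks=[-]
After op 8 cancel(order #5): fills=none; bids=[#7:9@101 #6:1@98 #2:3@95] asks=[-]
After op 9 [order #8] limit_buy(price=102, qty=7): fills=none; bids=[#8:7@102 #7:9@101 #6:1@98 #2:3@95] asks=[-]
After op 10 [order #9] market_buy(qty=7): fills=none; bids=[#8:7@102 #7:9@101 #6:1@98 #2:3@95] asks=[-]

Answer: 1@96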